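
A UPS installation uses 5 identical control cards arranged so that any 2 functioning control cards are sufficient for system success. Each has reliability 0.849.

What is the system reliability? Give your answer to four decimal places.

0.9977

R = Σ_{i=2}^{5} C(5,i) p^i (1−p)^{5−i} with p = 0.849
C(5,2)·0.849^2·0.151^3 = 0.024817
C(5,3)·0.849^3·0.151^2 = 0.139533
C(5,4)·0.849^4·0.151^1 = 0.392263
C(5,5)·0.849^5·0.151^0 = 0.441101
Sum = 0.9977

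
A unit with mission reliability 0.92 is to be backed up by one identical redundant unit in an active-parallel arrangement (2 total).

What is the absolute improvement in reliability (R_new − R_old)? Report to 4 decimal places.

R_before = 0.92
R_after = 1 − (1 − 0.92)^2 = 0.9936
ΔR = 0.9936 − 0.92 = 0.0736

0.0736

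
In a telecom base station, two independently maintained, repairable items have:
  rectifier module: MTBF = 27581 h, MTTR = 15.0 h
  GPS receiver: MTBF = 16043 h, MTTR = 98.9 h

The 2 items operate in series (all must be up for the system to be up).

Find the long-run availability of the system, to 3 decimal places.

A(rectifier module) = MTBF/(MTBF+MTTR) = 27581/(27581+15.0) = 0.999456
A(GPS receiver) = MTBF/(MTBF+MTTR) = 16043/(16043+98.9) = 0.993873
Series availability: 0.999456 × 0.993873 = 0.993

0.993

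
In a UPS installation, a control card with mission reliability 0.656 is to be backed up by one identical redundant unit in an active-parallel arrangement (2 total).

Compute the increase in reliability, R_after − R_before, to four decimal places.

0.2257

R_before = 0.656
R_after = 1 − (1 − 0.656)^2 = 0.8817
ΔR = 0.8817 − 0.656 = 0.2257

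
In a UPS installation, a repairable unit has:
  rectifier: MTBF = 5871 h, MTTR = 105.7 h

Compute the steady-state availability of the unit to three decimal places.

A(rectifier) = MTBF/(MTBF+MTTR) = 5871/(5871+105.7) = 0.982

0.982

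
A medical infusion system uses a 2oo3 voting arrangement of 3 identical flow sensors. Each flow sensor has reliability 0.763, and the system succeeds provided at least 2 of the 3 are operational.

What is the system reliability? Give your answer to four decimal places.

R = Σ_{i=2}^{3} C(3,i) p^i (1−p)^{3−i} with p = 0.763
C(3,2)·0.763^2·0.237^1 = 0.413922
C(3,3)·0.763^3·0.237^0 = 0.444195
Sum = 0.8581

0.8581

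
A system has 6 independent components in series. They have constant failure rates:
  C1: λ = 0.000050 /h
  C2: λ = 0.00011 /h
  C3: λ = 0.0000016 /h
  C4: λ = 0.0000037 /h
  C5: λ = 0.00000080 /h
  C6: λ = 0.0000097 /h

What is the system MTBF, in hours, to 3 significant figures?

5690

Series of exponential components: λ_sys = Σ λ_i
λ_sys = 0.000050 + 0.00011 + 0.0000016 + 0.0000037 + 0.00000080 + 0.0000097 = 1.7580e-04 /h
MTBF = 1 / λ_sys = 5690 h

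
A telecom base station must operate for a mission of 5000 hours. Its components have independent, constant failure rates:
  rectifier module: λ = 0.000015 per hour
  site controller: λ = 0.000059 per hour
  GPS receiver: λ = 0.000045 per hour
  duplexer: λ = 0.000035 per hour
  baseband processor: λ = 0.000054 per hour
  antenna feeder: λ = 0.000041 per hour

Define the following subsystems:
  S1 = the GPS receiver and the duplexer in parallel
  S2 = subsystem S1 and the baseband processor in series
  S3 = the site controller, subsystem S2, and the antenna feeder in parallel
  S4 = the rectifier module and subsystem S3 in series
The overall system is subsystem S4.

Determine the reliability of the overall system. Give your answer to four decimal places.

R(rectifier module) = exp(−0.000015 × 5000) = 0.927743
R(site controller) = exp(−0.000059 × 5000) = 0.744532
R(GPS receiver) = exp(−0.000045 × 5000) = 0.798516
R(duplexer) = exp(−0.000035 × 5000) = 0.839457
R(baseband processor) = exp(−0.000054 × 5000) = 0.763379
R(antenna feeder) = exp(−0.000041 × 5000) = 0.814647
Parallel (GPS receiver and duplexer): 1 − (1 − 0.798516)(1 − 0.839457) = 0.967653
Series ([0.967653] and baseband processor): 0.967653 × 0.763379 = 0.738686
Parallel (site controller, [0.738686], and antenna feeder): 1 − (1 − 0.744532)(1 − 0.738686)(1 − 0.814647) = 0.987626
Series (rectifier module and [0.987626]): 0.927743 × 0.987626 = 0.9163

0.9163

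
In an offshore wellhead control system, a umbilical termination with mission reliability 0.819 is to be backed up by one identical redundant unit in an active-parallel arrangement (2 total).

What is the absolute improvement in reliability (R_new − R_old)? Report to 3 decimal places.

0.148

R_before = 0.819
R_after = 1 − (1 − 0.819)^2 = 0.967
ΔR = 0.967 − 0.819 = 0.148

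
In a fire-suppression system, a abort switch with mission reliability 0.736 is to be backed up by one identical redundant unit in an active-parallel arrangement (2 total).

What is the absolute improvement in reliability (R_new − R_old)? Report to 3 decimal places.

R_before = 0.736
R_after = 1 − (1 − 0.736)^2 = 0.930
ΔR = 0.930 − 0.736 = 0.194

0.194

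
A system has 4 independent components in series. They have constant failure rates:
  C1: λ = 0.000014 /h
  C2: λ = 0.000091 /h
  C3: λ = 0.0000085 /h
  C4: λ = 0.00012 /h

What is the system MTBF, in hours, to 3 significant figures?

4280

Series of exponential components: λ_sys = Σ λ_i
λ_sys = 0.000014 + 0.000091 + 0.0000085 + 0.00012 = 2.3350e-04 /h
MTBF = 1 / λ_sys = 4280 h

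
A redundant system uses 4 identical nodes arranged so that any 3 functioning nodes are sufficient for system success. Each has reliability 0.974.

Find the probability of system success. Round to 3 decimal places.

0.996

R = Σ_{i=3}^{4} C(4,i) p^i (1−p)^{4−i} with p = 0.974
C(4,3)·0.974^3·0.026^1 = 0.09610
C(4,4)·0.974^4·0.026^0 = 0.89999
Sum = 0.996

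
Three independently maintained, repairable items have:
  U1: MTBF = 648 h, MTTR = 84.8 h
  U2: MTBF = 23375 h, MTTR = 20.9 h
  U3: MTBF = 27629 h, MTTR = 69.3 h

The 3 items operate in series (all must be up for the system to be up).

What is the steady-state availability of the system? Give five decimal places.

A(U1) = MTBF/(MTBF+MTTR) = 648/(648+84.8) = 0.884279
A(U2) = MTBF/(MTBF+MTTR) = 23375/(23375+20.9) = 0.999107
A(U3) = MTBF/(MTBF+MTTR) = 27629/(27629+69.3) = 0.997498
Series availability: 0.884279 × 0.999107 × 0.997498 = 0.88128

0.88128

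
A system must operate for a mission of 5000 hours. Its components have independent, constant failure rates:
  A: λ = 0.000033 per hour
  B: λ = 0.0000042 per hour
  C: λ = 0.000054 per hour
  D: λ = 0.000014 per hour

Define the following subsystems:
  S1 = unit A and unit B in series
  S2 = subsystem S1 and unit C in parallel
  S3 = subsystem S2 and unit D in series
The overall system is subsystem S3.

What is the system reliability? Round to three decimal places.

R(A) = exp(−0.000033 × 5000) = 0.84789
R(B) = exp(−0.0000042 × 5000) = 0.97922
R(C) = exp(−0.000054 × 5000) = 0.76338
R(D) = exp(−0.000014 × 5000) = 0.93239
Series (A and B): 0.84789 × 0.97922 = 0.83027
Parallel ([0.83027] and C): 1 − (1 − 0.83027)(1 − 0.76338) = 0.95984
Series ([0.95984] and D): 0.95984 × 0.93239 = 0.895

0.895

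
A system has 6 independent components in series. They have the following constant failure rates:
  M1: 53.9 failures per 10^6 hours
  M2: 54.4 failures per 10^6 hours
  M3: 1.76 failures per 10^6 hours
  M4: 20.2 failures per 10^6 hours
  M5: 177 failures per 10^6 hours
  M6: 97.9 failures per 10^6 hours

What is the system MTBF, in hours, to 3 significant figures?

Series of exponential components: λ_sys = Σ λ_i
λ_sys = 0.0000539 + 0.0000544 + 0.00000176 + 0.0000202 + 0.000177 + 0.0000979 = 4.0516e-04 /h
MTBF = 1 / λ_sys = 2470 h

2470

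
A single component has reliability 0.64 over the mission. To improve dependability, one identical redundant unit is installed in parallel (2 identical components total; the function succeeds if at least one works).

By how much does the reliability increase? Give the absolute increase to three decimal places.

R_before = 0.64
R_after = 1 − (1 − 0.64)^2 = 0.870
ΔR = 0.870 − 0.64 = 0.230

0.230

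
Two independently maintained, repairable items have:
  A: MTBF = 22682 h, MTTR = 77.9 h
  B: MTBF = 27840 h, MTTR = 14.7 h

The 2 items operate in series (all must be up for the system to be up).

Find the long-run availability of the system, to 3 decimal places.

0.996

A(A) = MTBF/(MTBF+MTTR) = 22682/(22682+77.9) = 0.996577
A(B) = MTBF/(MTBF+MTTR) = 27840/(27840+14.7) = 0.999472
Series availability: 0.996577 × 0.999472 = 0.996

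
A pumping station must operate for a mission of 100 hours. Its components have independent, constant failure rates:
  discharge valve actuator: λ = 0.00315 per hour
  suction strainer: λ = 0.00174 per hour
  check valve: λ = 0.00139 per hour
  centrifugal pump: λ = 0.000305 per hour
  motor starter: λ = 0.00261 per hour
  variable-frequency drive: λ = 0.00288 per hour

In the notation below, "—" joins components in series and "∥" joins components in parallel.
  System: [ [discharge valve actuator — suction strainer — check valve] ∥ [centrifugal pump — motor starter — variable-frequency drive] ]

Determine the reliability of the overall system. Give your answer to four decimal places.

0.7949

R(discharge valve actuator) = exp(−0.00315 × 100) = 0.729789
R(suction strainer) = exp(−0.00174 × 100) = 0.840297
R(check valve) = exp(−0.00139 × 100) = 0.870228
R(centrifugal pump) = exp(−0.000305 × 100) = 0.969960
R(motor starter) = exp(−0.00261 × 100) = 0.770281
R(variable-frequency drive) = exp(−0.00288 × 100) = 0.749762
Series (discharge valve actuator, suction strainer, and check valve): 0.729789 × 0.840297 × 0.870228 = 0.533658
Series (centrifugal pump, motor starter, and variable-frequency drive): 0.969960 × 0.770281 × 0.749762 = 0.560178
Parallel ([0.533658] and [0.560178]): 1 − (1 − 0.533658)(1 − 0.560178) = 0.7949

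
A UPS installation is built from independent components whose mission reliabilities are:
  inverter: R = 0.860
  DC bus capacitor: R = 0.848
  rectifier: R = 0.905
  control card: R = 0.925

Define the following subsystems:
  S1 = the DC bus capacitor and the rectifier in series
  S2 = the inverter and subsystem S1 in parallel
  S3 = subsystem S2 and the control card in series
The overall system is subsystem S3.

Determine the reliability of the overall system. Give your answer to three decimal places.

Series (DC bus capacitor and rectifier): 0.84800 × 0.90500 = 0.76744
Parallel (inverter and [0.76744]): 1 − (1 − 0.86000)(1 − 0.76744) = 0.96744
Series ([0.96744] and control card): 0.96744 × 0.92500 = 0.895

0.895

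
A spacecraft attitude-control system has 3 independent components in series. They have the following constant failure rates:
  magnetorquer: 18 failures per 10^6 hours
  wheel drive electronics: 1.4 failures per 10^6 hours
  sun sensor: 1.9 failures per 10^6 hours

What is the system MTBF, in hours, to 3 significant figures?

Series of exponential components: λ_sys = Σ λ_i
λ_sys = 0.000018 + 0.0000014 + 0.0000019 = 2.1300e-05 /h
MTBF = 1 / λ_sys = 46900 h

46900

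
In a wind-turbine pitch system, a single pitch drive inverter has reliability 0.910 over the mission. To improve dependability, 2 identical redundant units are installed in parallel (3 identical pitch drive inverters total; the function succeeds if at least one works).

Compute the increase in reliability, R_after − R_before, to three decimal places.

0.089

R_before = 0.910
R_after = 1 − (1 − 0.910)^3 = 0.999
ΔR = 0.999 − 0.910 = 0.089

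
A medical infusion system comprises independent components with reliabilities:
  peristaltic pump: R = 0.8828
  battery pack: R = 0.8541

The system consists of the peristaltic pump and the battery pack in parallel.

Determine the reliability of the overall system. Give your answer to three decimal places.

0.983

Parallel (peristaltic pump and battery pack): 1 − (1 − 0.88280)(1 − 0.85410) = 0.983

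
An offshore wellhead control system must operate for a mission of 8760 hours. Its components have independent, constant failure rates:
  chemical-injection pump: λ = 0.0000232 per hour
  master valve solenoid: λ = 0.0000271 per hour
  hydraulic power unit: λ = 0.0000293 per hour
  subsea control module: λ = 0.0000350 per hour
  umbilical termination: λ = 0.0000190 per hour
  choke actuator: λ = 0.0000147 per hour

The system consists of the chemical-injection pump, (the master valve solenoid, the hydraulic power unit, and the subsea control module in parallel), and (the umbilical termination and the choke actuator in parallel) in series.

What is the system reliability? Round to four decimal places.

R(chemical-injection pump) = exp(−0.0000232 × 8760) = 0.816089
R(master valve solenoid) = exp(−0.0000271 × 8760) = 0.788679
R(hydraulic power unit) = exp(−0.0000293 × 8760) = 0.773625
R(subsea control module) = exp(−0.0000350 × 8760) = 0.735945
R(umbilical termination) = exp(−0.0000190 × 8760) = 0.846674
R(choke actuator) = exp(−0.0000147 × 8760) = 0.879174
Parallel (master valve solenoid, hydraulic power unit, and subsea control module): 1 − (1 − 0.788679)(1 − 0.773625)(1 − 0.735945) = 0.987368
Parallel (umbilical termination and choke actuator): 1 − (1 − 0.846674)(1 − 0.879174) = 0.981474
Series (chemical-injection pump, [0.987368], and [0.981474]): 0.816089 × 0.987368 × 0.981474 = 0.7909

0.7909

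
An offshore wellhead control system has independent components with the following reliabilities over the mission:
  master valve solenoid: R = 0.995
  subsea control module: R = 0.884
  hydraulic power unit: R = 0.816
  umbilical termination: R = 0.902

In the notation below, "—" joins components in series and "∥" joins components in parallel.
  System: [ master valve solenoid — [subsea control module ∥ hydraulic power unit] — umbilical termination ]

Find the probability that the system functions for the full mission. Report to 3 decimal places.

Parallel (subsea control module and hydraulic power unit): 1 − (1 − 0.88400)(1 − 0.81600) = 0.97866
Series (master valve solenoid, [0.97866], and umbilical termination): 0.99500 × 0.97866 × 0.90200 = 0.878

0.878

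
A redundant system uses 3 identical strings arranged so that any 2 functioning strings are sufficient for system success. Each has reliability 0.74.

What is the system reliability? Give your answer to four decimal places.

R = Σ_{i=2}^{3} C(3,i) p^i (1−p)^{3−i} with p = 0.74
C(3,2)·0.74^2·0.26^1 = 0.427128
C(3,3)·0.74^3·0.26^0 = 0.405224
Sum = 0.8324

0.8324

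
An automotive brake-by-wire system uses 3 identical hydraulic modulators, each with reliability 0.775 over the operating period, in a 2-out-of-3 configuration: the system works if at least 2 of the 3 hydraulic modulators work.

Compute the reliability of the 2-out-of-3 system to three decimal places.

0.871

R = Σ_{i=2}^{3} C(3,i) p^i (1−p)^{3−i} with p = 0.775
C(3,2)·0.775^2·0.225^1 = 0.40542
C(3,3)·0.775^3·0.225^0 = 0.46548
Sum = 0.871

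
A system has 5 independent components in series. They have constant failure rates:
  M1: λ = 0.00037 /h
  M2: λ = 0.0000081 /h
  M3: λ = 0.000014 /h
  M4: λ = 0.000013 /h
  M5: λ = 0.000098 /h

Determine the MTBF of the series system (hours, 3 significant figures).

Series of exponential components: λ_sys = Σ λ_i
λ_sys = 0.00037 + 0.0000081 + 0.000014 + 0.000013 + 0.000098 = 5.0310e-04 /h
MTBF = 1 / λ_sys = 1990 h

1990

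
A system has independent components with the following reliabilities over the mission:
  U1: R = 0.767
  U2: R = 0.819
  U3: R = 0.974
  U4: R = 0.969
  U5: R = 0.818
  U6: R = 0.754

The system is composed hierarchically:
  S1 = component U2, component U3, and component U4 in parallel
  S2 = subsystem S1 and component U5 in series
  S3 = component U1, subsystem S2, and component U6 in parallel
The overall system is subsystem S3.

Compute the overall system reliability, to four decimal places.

0.9896

Parallel (U2, U3, and U4): 1 − (1 − 0.819000)(1 − 0.974000)(1 − 0.969000) = 0.999854
Series ([0.999854] and U5): 0.999854 × 0.818000 = 0.817881
Parallel (U1, [0.817881], and U6): 1 − (1 − 0.767000)(1 − 0.817881)(1 − 0.754000) = 0.9896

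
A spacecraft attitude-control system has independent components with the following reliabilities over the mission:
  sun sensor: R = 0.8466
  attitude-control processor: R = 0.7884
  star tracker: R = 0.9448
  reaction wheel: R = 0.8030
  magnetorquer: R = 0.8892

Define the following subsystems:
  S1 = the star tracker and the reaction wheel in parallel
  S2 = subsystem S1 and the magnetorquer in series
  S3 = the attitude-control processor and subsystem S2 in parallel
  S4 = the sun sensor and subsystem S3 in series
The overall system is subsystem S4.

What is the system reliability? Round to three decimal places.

Parallel (star tracker and reaction wheel): 1 − (1 − 0.94480)(1 − 0.80300) = 0.98913
Series ([0.98913] and magnetorquer): 0.98913 × 0.88920 = 0.87953
Parallel (attitude-control processor and [0.87953]): 1 − (1 − 0.78840)(1 − 0.87953) = 0.97451
Series (sun sensor and [0.97451]): 0.84660 × 0.97451 = 0.825

0.825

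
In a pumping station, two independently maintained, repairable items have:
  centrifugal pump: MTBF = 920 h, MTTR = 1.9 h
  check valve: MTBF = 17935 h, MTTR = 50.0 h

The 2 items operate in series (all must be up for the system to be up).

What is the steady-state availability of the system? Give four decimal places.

0.9952

A(centrifugal pump) = MTBF/(MTBF+MTTR) = 920/(920+1.9) = 0.997939
A(check valve) = MTBF/(MTBF+MTTR) = 17935/(17935+50.0) = 0.997220
Series availability: 0.997939 × 0.997220 = 0.9952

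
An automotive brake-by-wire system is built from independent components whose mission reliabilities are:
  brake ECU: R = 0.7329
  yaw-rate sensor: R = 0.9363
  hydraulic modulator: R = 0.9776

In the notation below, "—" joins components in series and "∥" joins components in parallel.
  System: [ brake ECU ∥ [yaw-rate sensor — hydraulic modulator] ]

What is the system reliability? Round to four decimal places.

Series (yaw-rate sensor and hydraulic modulator): 0.936300 × 0.977600 = 0.915327
Parallel (brake ECU and [0.915327]): 1 − (1 − 0.732900)(1 − 0.915327) = 0.9774

0.9774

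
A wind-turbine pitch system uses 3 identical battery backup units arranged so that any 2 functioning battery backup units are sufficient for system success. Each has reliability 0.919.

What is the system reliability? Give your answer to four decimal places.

0.9814

R = Σ_{i=2}^{3} C(3,i) p^i (1−p)^{3−i} with p = 0.919
C(3,2)·0.919^2·0.081^1 = 0.205228
C(3,3)·0.919^3·0.081^0 = 0.776152
Sum = 0.9814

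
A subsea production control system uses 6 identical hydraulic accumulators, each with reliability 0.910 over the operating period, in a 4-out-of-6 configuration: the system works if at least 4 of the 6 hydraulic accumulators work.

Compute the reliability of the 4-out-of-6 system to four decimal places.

R = Σ_{i=4}^{6} C(6,i) p^i (1−p)^{6−i} with p = 0.910
C(6,4)·0.910^4·0.090^2 = 0.083319
C(6,5)·0.910^5·0.090^1 = 0.336977
C(6,6)·0.910^6·0.090^0 = 0.567869
Sum = 0.9882

0.9882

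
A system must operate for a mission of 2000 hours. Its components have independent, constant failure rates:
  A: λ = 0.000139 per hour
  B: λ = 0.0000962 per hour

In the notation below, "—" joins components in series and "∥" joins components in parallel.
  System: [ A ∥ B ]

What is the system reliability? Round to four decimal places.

R(A) = exp(−0.000139 × 2000) = 0.757297
R(B) = exp(−0.0000962 × 2000) = 0.824977
Parallel (A and B): 1 − (1 − 0.757297)(1 − 0.824977) = 0.9575

0.9575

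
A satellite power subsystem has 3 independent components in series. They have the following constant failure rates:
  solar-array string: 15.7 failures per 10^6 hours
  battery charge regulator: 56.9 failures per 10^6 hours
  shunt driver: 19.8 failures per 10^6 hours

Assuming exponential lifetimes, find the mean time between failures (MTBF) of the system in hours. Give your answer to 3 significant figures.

Series of exponential components: λ_sys = Σ λ_i
λ_sys = 0.0000157 + 0.0000569 + 0.0000198 = 9.2400e-05 /h
MTBF = 1 / λ_sys = 10800 h

10800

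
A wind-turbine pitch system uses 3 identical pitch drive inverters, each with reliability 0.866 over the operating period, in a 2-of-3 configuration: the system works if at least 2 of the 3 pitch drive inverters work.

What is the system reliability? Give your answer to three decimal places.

0.951

R = Σ_{i=2}^{3} C(3,i) p^i (1−p)^{3−i} with p = 0.866
C(3,2)·0.866^2·0.134^1 = 0.30148
C(3,3)·0.866^3·0.134^0 = 0.64946
Sum = 0.951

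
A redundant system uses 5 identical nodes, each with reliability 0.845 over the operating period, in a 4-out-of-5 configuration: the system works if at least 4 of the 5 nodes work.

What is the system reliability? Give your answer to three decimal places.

0.826

R = Σ_{i=4}^{5} C(5,i) p^i (1−p)^{5−i} with p = 0.845
C(5,4)·0.845^4·0.155^1 = 0.39512
C(5,5)·0.845^5·0.155^0 = 0.43081
Sum = 0.826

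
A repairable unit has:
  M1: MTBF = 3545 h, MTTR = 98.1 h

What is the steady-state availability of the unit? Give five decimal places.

A(M1) = MTBF/(MTBF+MTTR) = 3545/(3545+98.1) = 0.97307

0.97307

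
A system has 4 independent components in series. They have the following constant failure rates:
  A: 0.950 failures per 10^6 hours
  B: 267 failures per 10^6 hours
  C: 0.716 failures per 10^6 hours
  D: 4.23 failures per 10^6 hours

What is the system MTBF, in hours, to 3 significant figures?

3660

Series of exponential components: λ_sys = Σ λ_i
λ_sys = 0.000000950 + 0.000267 + 0.000000716 + 0.00000423 = 2.7290e-04 /h
MTBF = 1 / λ_sys = 3660 h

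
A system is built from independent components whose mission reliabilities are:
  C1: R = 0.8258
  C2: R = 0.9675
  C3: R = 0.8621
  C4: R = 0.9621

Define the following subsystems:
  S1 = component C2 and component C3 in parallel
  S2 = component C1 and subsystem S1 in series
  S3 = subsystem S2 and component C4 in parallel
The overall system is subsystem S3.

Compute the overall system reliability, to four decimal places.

0.9933

Parallel (C2 and C3): 1 − (1 − 0.967500)(1 − 0.862100) = 0.995518
Series (C1 and [0.995518]): 0.825800 × 0.995518 = 0.822099
Parallel ([0.822099] and C4): 1 − (1 − 0.822099)(1 − 0.962100) = 0.9933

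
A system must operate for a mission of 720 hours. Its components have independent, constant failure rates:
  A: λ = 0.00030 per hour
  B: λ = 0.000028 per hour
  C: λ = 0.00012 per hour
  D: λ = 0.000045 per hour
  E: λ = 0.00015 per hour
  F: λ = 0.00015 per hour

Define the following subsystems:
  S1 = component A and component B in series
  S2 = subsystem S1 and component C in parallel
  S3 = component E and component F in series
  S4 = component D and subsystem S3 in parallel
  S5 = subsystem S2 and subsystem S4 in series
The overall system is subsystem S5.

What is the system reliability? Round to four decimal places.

R(A) = exp(−0.00030 × 720) = 0.805735
R(B) = exp(−0.000028 × 720) = 0.980042
R(C) = exp(−0.00012 × 720) = 0.917227
R(D) = exp(−0.000045 × 720) = 0.968119
R(E) = exp(−0.00015 × 720) = 0.897628
R(F) = exp(−0.00015 × 720) = 0.897628
Series (A and B): 0.805735 × 0.980042 = 0.789654
Parallel ([0.789654] and C): 1 − (1 − 0.789654)(1 − 0.917227) = 0.982589
Series (E and F): 0.897628 × 0.897628 = 0.805736
Parallel (D and [0.805736]): 1 − (1 − 0.968119)(1 − 0.805736) = 0.993807
Series ([0.982589] and [0.993807]): 0.982589 × 0.993807 = 0.9765

0.9765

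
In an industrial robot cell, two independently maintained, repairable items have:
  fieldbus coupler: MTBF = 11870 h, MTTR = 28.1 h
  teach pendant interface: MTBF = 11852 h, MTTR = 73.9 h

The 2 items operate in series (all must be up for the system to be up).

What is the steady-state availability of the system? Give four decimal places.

A(fieldbus coupler) = MTBF/(MTBF+MTTR) = 11870/(11870+28.1) = 0.997638
A(teach pendant interface) = MTBF/(MTBF+MTTR) = 11852/(11852+73.9) = 0.993803
Series availability: 0.997638 × 0.993803 = 0.9915

0.9915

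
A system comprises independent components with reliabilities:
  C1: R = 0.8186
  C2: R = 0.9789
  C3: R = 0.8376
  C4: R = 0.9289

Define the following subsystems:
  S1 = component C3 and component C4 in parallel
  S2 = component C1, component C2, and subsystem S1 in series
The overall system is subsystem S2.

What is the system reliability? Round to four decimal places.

Parallel (C3 and C4): 1 − (1 − 0.837600)(1 − 0.928900) = 0.988453
Series (C1, C2, and [0.988453]): 0.818600 × 0.978900 × 0.988453 = 0.7921

0.7921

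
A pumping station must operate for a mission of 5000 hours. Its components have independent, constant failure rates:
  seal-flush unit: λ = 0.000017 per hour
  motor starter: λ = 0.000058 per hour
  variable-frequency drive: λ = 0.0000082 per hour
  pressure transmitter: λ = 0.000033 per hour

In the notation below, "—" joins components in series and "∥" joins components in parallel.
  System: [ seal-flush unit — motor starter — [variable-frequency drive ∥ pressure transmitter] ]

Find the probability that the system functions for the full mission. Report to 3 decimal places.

0.683

R(seal-flush unit) = exp(−0.000017 × 5000) = 0.91851
R(motor starter) = exp(−0.000058 × 5000) = 0.74826
R(variable-frequency drive) = exp(−0.0000082 × 5000) = 0.95983
R(pressure transmitter) = exp(−0.000033 × 5000) = 0.84789
Parallel (variable-frequency drive and pressure transmitter): 1 − (1 − 0.95983)(1 − 0.84789) = 0.99389
Series (seal-flush unit, motor starter, and [0.99389]): 0.91851 × 0.74826 × 0.99389 = 0.683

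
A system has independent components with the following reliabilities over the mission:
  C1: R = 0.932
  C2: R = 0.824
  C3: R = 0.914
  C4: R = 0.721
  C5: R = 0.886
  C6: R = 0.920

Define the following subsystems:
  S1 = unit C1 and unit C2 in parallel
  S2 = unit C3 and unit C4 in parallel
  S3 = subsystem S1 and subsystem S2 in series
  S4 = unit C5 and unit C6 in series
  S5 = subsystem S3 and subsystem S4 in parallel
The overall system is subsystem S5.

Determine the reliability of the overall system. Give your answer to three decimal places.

0.993

Parallel (C1 and C2): 1 − (1 − 0.93200)(1 − 0.82400) = 0.98803
Parallel (C3 and C4): 1 − (1 − 0.91400)(1 − 0.72100) = 0.97601
Series ([0.98803] and [0.97601]): 0.98803 × 0.97601 = 0.96433
Series (C5 and C6): 0.88600 × 0.92000 = 0.81512
Parallel ([0.96433] and [0.81512]): 1 − (1 − 0.96433)(1 − 0.81512) = 0.993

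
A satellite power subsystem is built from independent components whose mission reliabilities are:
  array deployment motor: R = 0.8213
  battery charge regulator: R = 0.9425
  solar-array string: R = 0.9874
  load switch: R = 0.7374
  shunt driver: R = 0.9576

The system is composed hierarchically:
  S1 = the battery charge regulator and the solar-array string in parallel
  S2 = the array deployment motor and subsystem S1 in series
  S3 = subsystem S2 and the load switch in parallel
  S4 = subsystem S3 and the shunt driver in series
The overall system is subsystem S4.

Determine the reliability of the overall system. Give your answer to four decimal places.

Parallel (battery charge regulator and solar-array string): 1 − (1 − 0.942500)(1 − 0.987400) = 0.999276
Series (array deployment motor and [0.999276]): 0.821300 × 0.999276 = 0.820705
Parallel ([0.820705] and load switch): 1 − (1 − 0.820705)(1 − 0.737400) = 0.952917
Series ([0.952917] and shunt driver): 0.952917 × 0.957600 = 0.9125

0.9125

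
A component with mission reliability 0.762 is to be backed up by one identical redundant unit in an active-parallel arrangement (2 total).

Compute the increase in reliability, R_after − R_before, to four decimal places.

R_before = 0.762
R_after = 1 − (1 − 0.762)^2 = 0.9434
ΔR = 0.9434 − 0.762 = 0.1814

0.1814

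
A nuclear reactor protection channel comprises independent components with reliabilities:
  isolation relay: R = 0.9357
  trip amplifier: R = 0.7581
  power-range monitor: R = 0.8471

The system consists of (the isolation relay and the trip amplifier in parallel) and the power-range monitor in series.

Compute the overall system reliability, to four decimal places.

0.8339

Parallel (isolation relay and trip amplifier): 1 − (1 − 0.935700)(1 − 0.758100) = 0.984446
Series ([0.984446] and power-range monitor): 0.984446 × 0.847100 = 0.8339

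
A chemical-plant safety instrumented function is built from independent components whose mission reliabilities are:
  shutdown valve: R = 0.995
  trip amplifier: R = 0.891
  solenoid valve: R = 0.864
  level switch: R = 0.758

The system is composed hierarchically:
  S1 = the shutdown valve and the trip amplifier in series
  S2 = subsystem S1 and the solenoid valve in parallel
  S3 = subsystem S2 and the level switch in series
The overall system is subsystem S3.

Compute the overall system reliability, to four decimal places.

0.7463

Series (shutdown valve and trip amplifier): 0.995000 × 0.891000 = 0.886545
Parallel ([0.886545] and solenoid valve): 1 − (1 − 0.886545)(1 − 0.864000) = 0.984570
Series ([0.984570] and level switch): 0.984570 × 0.758000 = 0.7463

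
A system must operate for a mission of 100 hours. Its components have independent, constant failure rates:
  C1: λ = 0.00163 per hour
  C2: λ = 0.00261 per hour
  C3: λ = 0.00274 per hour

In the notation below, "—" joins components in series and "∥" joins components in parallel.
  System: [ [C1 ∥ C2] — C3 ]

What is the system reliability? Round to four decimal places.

0.7341

R(C1) = exp(−0.00163 × 100) = 0.849591
R(C2) = exp(−0.00261 × 100) = 0.770281
R(C3) = exp(−0.00274 × 100) = 0.760332
Parallel (C1 and C2): 1 − (1 − 0.849591)(1 − 0.770281) = 0.965448
Series ([0.965448] and C3): 0.965448 × 0.760332 = 0.7341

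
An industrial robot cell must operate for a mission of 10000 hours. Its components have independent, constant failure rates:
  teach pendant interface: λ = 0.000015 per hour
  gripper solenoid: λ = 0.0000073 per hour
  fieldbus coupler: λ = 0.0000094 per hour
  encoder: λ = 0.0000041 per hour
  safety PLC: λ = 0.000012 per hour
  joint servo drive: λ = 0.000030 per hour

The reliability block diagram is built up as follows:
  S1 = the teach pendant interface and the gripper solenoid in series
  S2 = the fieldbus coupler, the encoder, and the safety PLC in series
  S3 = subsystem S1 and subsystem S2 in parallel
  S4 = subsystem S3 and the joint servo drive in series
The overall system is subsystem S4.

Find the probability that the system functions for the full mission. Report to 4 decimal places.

0.7075

R(teach pendant interface) = exp(−0.000015 × 10000) = 0.860708
R(gripper solenoid) = exp(−0.0000073 × 10000) = 0.929601
R(fieldbus coupler) = exp(−0.0000094 × 10000) = 0.910283
R(encoder) = exp(−0.0000041 × 10000) = 0.959829
R(safety PLC) = exp(−0.000012 × 10000) = 0.886920
R(joint servo drive) = exp(−0.000030 × 10000) = 0.740818
Series (teach pendant interface and gripper solenoid): 0.860708 × 0.929601 = 0.800115
Series (fieldbus coupler, encoder, and safety PLC): 0.910283 × 0.959829 × 0.886920 = 0.774916
Parallel ([0.800115] and [0.774916]): 1 − (1 − 0.800115)(1 − 0.774916) = 0.955009
Series ([0.955009] and joint servo drive): 0.955009 × 0.740818 = 0.7075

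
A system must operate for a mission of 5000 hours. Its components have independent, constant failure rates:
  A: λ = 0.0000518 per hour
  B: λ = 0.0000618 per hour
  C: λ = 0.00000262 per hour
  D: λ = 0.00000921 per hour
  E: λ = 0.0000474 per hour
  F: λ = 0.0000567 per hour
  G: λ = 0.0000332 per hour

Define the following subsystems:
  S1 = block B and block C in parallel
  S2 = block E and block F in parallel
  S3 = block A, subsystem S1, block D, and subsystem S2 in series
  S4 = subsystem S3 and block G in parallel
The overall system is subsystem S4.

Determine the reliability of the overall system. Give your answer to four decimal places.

R(A) = exp(−0.0000518 × 5000) = 0.771823
R(B) = exp(−0.0000618 × 5000) = 0.734181
R(C) = exp(−0.00000262 × 5000) = 0.986985
R(D) = exp(−0.00000921 × 5000) = 0.954994
R(E) = exp(−0.0000474 × 5000) = 0.788991
R(F) = exp(−0.0000567 × 5000) = 0.753143
R(G) = exp(−0.0000332 × 5000) = 0.847046
Parallel (B and C): 1 − (1 − 0.734181)(1 − 0.986985) = 0.996540
Parallel (E and F): 1 − (1 − 0.788991)(1 − 0.753143) = 0.947911
Series (A, [0.996540], D, and [0.947911]): 0.771823 × 0.996540 × 0.954994 × 0.947911 = 0.696275
Parallel ([0.696275] and G): 1 − (1 − 0.696275)(1 − 0.847046) = 0.9535

0.9535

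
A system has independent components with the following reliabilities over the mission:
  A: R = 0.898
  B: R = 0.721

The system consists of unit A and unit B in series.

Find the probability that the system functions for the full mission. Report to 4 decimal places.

0.6475

Series (A and B): 0.898000 × 0.721000 = 0.6475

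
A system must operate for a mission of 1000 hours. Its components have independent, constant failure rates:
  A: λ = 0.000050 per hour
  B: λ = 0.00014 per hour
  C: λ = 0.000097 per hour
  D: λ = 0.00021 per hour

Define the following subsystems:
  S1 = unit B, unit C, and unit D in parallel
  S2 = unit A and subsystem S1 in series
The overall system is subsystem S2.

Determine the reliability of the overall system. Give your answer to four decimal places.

0.9491

R(A) = exp(−0.000050 × 1000) = 0.951229
R(B) = exp(−0.00014 × 1000) = 0.869358
R(C) = exp(−0.000097 × 1000) = 0.907556
R(D) = exp(−0.00021 × 1000) = 0.810584
Parallel (B, C, and D): 1 − (1 − 0.869358)(1 − 0.907556)(1 − 0.810584) = 0.997712
Series (A and [0.997712]): 0.951229 × 0.997712 = 0.9491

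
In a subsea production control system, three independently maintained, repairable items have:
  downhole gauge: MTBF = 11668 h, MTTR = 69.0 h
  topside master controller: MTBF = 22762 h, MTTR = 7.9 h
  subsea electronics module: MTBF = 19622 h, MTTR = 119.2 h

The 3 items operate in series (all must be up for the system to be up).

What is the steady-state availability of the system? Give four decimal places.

0.9878

A(downhole gauge) = MTBF/(MTBF+MTTR) = 11668/(11668+69.0) = 0.994121
A(topside master controller) = MTBF/(MTBF+MTTR) = 22762/(22762+7.9) = 0.999653
A(subsea electronics module) = MTBF/(MTBF+MTTR) = 19622/(19622+119.2) = 0.993962
Series availability: 0.994121 × 0.999653 × 0.993962 = 0.9878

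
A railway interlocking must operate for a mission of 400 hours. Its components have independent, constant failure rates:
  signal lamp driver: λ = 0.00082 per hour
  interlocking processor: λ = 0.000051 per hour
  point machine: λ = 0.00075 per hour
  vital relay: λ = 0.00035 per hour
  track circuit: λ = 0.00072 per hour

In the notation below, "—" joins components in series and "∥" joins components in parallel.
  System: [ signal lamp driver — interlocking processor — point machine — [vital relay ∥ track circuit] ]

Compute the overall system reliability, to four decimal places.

0.5058

R(signal lamp driver) = exp(−0.00082 × 400) = 0.720363
R(interlocking processor) = exp(−0.000051 × 400) = 0.979807
R(point machine) = exp(−0.00075 × 400) = 0.740818
R(vital relay) = exp(−0.00035 × 400) = 0.869358
R(track circuit) = exp(−0.00072 × 400) = 0.749762
Parallel (vital relay and track circuit): 1 − (1 − 0.869358)(1 − 0.749762) = 0.967308
Series (signal lamp driver, interlocking processor, point machine, and [0.967308]): 0.720363 × 0.979807 × 0.740818 × 0.967308 = 0.5058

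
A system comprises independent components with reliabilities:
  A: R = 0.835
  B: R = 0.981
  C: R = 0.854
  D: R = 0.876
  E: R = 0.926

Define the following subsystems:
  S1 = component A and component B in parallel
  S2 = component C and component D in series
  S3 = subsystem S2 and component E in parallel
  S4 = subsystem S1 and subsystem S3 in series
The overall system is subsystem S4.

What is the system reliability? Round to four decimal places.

0.9783

Parallel (A and B): 1 − (1 − 0.835000)(1 − 0.981000) = 0.996865
Series (C and D): 0.854000 × 0.876000 = 0.748104
Parallel ([0.748104] and E): 1 − (1 − 0.748104)(1 − 0.926000) = 0.981360
Series ([0.996865] and [0.981360]): 0.996865 × 0.981360 = 0.9783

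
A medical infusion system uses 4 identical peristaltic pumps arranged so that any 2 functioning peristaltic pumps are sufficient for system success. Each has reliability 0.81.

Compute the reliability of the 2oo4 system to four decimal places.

R = Σ_{i=2}^{4} C(4,i) p^i (1−p)^{4−i} with p = 0.81
C(4,2)·0.81^2·0.19^2 = 0.142111
C(4,3)·0.81^3·0.19^1 = 0.403895
C(4,4)·0.81^4·0.19^0 = 0.430467
Sum = 0.9765

0.9765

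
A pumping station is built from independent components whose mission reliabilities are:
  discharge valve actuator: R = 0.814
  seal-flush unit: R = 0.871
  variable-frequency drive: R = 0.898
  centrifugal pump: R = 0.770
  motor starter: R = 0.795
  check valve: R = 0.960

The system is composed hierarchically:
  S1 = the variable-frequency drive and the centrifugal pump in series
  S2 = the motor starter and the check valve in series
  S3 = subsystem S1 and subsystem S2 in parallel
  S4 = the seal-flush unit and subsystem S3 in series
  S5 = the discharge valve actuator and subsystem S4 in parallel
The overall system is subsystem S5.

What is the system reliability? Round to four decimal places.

0.9642

Series (variable-frequency drive and centrifugal pump): 0.898000 × 0.770000 = 0.691460
Series (motor starter and check valve): 0.795000 × 0.960000 = 0.763200
Parallel ([0.691460] and [0.763200]): 1 − (1 − 0.691460)(1 − 0.763200) = 0.926938
Series (seal-flush unit and [0.926938]): 0.871000 × 0.926938 = 0.807363
Parallel (discharge valve actuator and [0.807363]): 1 − (1 − 0.814000)(1 − 0.807363) = 0.9642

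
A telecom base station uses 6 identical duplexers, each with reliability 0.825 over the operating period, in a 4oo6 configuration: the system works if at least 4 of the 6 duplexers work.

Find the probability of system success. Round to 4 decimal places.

R = Σ_{i=4}^{6} C(6,i) p^i (1−p)^{6−i} with p = 0.825
C(6,4)·0.825^4·0.175^2 = 0.212806
C(6,5)·0.825^5·0.175^1 = 0.401291
C(6,6)·0.825^6·0.175^0 = 0.315300
Sum = 0.9294

0.9294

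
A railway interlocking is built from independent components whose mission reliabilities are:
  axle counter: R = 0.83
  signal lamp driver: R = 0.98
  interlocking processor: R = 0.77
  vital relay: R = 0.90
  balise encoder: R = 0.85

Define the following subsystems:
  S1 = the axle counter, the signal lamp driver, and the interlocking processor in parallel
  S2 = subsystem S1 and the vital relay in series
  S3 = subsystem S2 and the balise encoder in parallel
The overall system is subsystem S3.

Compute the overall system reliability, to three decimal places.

0.985

Parallel (axle counter, signal lamp driver, and interlocking processor): 1 − (1 − 0.83000)(1 − 0.98000)(1 − 0.77000) = 0.99922
Series ([0.99922] and vital relay): 0.99922 × 0.90000 = 0.89930
Parallel ([0.89930] and balise encoder): 1 − (1 − 0.89930)(1 − 0.85000) = 0.985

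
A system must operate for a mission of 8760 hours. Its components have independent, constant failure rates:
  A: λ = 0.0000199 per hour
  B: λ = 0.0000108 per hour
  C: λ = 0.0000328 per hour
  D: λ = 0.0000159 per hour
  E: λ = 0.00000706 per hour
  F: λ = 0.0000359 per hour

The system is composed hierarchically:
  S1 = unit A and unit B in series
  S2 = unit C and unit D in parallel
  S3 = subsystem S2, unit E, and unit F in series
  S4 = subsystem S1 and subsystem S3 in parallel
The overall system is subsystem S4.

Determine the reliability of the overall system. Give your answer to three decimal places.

0.921

R(A) = exp(−0.0000199 × 8760) = 0.84002
R(B) = exp(−0.0000108 × 8760) = 0.90973
R(C) = exp(−0.0000328 × 8760) = 0.75027
R(D) = exp(−0.0000159 × 8760) = 0.86998
R(E) = exp(−0.00000706 × 8760) = 0.94003
R(F) = exp(−0.0000359 × 8760) = 0.73017
Series (A and B): 0.84002 × 0.90973 = 0.76419
Parallel (C and D): 1 − (1 − 0.75027)(1 − 0.86998) = 0.96753
Series ([0.96753], E, and F): 0.96753 × 0.94003 × 0.73017 = 0.66409
Parallel ([0.76419] and [0.66409]): 1 − (1 − 0.76419)(1 − 0.66409) = 0.921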